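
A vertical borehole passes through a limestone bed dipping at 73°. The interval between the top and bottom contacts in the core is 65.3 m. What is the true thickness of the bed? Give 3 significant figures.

19.1 m

True thickness t = h · cos(dip) = 65.3 × cos 73°
t = 65.3 × 0.2924 = 19.092 m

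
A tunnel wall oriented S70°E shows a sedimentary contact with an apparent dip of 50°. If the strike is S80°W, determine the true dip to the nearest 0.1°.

67.2°

The section is 30° from the strike.
tan(true dip) = tan 50° / sin 30° = 2.3835
δ = arctan(2.3835) = 67.24°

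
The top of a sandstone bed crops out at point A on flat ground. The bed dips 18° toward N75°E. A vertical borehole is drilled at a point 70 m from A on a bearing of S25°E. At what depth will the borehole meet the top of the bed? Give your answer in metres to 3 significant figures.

The hole lies 80° from the dip direction, so the down-dip offset is 70 × cos 80° = 12.16 m.
Depth = down-dip offset × tan(dip) = 12.16 × tan 18° = 12.16 × 0.3249
Depth = 3.95 m

3.95 m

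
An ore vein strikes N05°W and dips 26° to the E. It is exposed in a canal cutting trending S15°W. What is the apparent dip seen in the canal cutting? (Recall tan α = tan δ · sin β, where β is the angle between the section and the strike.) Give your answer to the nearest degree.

9°

The section lies 20° from the strike.
tan α = tan 26° × sin 20° = 0.4877 × 0.3420 = 0.1668
apparent dip = arctan 0.1668 = 9.47°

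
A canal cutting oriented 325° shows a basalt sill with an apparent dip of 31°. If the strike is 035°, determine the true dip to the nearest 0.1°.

32.6°

β = acute angle between strike 035° and section 325° = 70°.
tan(true dip) = tan 31° / sin 70° = 0.6394
true dip = arctan 0.6394 = 32.60°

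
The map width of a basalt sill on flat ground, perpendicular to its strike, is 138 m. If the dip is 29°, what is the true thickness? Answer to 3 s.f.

66.9 m

True thickness t = w · sin(dip) = 138 × sin 29°
t = 138 × 0.4848 = 66.904 m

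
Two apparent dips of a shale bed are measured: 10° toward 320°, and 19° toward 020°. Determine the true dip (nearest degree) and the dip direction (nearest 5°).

The two traces are lines in the plane: v₁ = (sin 320°·cos 10°, cos 320°·cos 10°, −sin 10°), v₂ = (sin 20°·cos 19°, cos 20°·cos 19°, −sin 19°).
The plane normal is n = v₁ × v₂ ∝ (0.091, 0.262, 0.806).
True dip = arccos(n_z / |n|) = arccos(0.9455) = 19.0°.
Dip direction = atan2(0.091, 0.262) = 19° (azimuth of n's horizontal projection).

true dip 19°, dip direction 020°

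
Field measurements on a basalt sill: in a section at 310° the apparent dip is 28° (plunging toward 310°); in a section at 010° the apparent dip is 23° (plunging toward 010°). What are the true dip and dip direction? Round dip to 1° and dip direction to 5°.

true dip 29°, dip direction 330°

The two traces are lines in the plane: v₁ = (sin 310°·cos 28°, cos 310°·cos 28°, −sin 28°), v₂ = (sin 10°·cos 23°, cos 10°·cos 23°, −sin 23°).
n = v₁ × v₂ = (-0.204, 0.339, 0.704) (taken with n_z > 0).
True dip = arccos(n_z / |n|) = arccos(0.8716) = 29.4°.
Dip direction = atan2(-0.204, 0.339) = 329° (azimuth of n's horizontal projection).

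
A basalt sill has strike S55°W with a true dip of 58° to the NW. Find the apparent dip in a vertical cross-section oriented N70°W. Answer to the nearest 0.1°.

The strike is S55°W and the section trends N70°W; the acute angle between them is β = 55°.
tan(apparent dip) = tan 58° · sin 55° = 1.3109
α = arctan(1.3109) = 52.66°

52.7°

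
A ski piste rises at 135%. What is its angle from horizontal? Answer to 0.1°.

53.5°

tan θ = 135/100 = 1.3500
θ = arctan(1.3500) = 53.47°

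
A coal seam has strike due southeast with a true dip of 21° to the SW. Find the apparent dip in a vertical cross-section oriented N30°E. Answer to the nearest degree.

The strike is due southeast and the section trends N30°E; the acute angle between them is β = 75°.
tan α = tan 21° × sin 75° = 0.3839 × 0.9659 = 0.3708
apparent dip = arctan 0.3708 = 20.34°

20°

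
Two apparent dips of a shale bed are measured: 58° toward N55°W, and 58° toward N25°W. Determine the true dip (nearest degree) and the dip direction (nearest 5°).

true dip 59°, dip direction 320°

Each apparent-dip line lies in the plane. As unit vectors (x east, y north, z up), v₁ plunges 58°→N55°W and v₂ plunges 58°→N25°W.
Cross product v₁ × v₂ gives the pole to the plane: n ∝ (-0.150, 0.178, 0.140).
tan δ = √(n_x²+n_y²)/n_z = 0.233/0.140, so δ = 58.9°.
Dip direction = azimuth of (n_x, n_y) = atan2(-0.150, 0.178) = 320°.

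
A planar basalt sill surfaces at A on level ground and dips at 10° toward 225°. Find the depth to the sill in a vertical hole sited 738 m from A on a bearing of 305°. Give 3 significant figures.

22.6 m

The hole lies 80° from the dip direction, so the down-dip offset is 738 × cos 80° = 128.15 m.
Depth = down-dip offset × tan(dip) = 128.15 × tan 10° = 128.15 × 0.1763
Depth = 22.60 m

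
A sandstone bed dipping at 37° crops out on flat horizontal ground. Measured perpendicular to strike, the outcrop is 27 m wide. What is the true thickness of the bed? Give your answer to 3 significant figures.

True thickness t = w · sin(dip) = 27 × sin 37°
t = 27 × 0.6018 = 16.249 m

16.2 m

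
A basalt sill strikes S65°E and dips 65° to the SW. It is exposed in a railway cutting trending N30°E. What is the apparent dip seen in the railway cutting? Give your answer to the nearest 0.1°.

The strike is S65°E and the section trends N30°E; the acute angle between them is β = 85°.
tan(apparent dip) = tan 65° · sin 85° = 2.1363
α = arctan(2.1363) = 64.92°

64.9°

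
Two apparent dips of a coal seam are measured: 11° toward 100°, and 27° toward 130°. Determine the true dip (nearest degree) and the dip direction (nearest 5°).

true dip 35°, dip direction 175°

The two traces are lines in the plane: v₁ = (sin 100°·cos 11°, cos 100°·cos 11°, −sin 11°), v₂ = (sin 130°·cos 27°, cos 130°·cos 27°, −sin 27°).
The plane normal is n = v₁ × v₂ ∝ (0.032, -0.309, 0.437).
True dip = arccos(n_z / |n|) = arccos(0.8156) = 35.4°.
Dip direction = azimuth of (n_x, n_y) = atan2(0.032, -0.309) = 174°.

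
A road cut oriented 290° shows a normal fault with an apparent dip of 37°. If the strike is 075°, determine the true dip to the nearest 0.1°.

52.7°

The section is 35° from the strike.
tan δ = tan α / sin β = tan 37° / sin 35° = 0.7536 / 0.5736 = 1.3138
true dip = arctan 1.3138 = 52.72°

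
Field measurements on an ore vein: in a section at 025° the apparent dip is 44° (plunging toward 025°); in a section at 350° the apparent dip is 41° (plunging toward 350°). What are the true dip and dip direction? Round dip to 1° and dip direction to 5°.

Represent each trace as a vector plunging at its apparent dip toward its trend (east-north-up frame): v₁ = (0.304, 0.652, -0.695), v₂ = (-0.131, 0.743, -0.656).
Cross product v₁ × v₂ gives the pole to the plane: n ∝ (0.089, 0.290, 0.311).
Dip δ = arctan(|n_h|/n_z) = arctan(0.304/0.311) = 44.3°.
Dip direction = azimuth of (n_x, n_y) = atan2(0.089, 0.290) = 17°.

true dip 44°, dip direction 015°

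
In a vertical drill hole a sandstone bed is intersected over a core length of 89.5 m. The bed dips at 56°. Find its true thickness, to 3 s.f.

True thickness t = h · cos(dip) = 89.5 × cos 56°
t = 89.5 × 0.5592 = 50.048 m

50.0 m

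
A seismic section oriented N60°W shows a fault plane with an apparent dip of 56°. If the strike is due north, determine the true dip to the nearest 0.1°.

The section is 60° from the strike.
tan δ = tan α / sin β = tan 56° / sin 60° = 1.4826 / 0.8660 = 1.7119
true dip = arctan 1.7119 = 59.71°

59.7°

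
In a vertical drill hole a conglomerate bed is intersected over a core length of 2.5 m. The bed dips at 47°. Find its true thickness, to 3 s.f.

True thickness t = h · cos(dip) = 2.5 × cos 47°
t = 2.5 × 0.6820 = 1.705 m

1.70 m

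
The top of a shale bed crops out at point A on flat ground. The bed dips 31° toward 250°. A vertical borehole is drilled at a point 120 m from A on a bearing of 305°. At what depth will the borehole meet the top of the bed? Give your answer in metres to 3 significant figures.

41.4 m

The hole lies 55° from the dip direction, so the down-dip offset is 120 × cos 55° = 68.83 m.
Depth = down-dip offset × tan(dip) = 68.83 × tan 31° = 68.83 × 0.6009
Depth = 41.36 m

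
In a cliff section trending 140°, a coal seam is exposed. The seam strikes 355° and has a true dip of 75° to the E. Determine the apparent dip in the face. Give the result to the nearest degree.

65°

The strike is 355° and the section trends 140°; the acute angle between them is β = 35°.
tan(apparent dip) = tan 75° · sin 35° = 2.1406
α = arctan(2.1406) = 64.96°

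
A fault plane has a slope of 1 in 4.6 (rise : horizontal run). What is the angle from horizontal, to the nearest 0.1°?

tan θ = 1/4.6 = 0.2174
θ = arctan(0.2174) = 12.26°

12.3°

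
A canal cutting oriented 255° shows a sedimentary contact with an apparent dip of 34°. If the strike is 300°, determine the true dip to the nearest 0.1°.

43.6°

β = acute angle between strike 300° and section 255° = 45°.
tan δ = tan α / sin β = tan 34° / sin 45° = 0.6745 / 0.7071 = 0.9539
true dip = arctan 0.9539 = 43.65°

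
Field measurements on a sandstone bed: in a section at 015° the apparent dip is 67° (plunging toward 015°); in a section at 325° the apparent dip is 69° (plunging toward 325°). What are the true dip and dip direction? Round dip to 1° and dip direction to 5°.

true dip 70°, dip direction 345°

Each apparent-dip line lies in the plane. As unit vectors (x east, y north, z up), v₁ plunges 67°→015° and v₂ plunges 69°→325°.
n = v₁ × v₂ = (-0.082, 0.284, 0.107) (taken with n_z > 0).
Dip δ = arctan(|n_h|/n_z) = arctan(0.295/0.107) = 70.0°.
Dip direction = atan2(-0.082, 0.284) = 344° (azimuth of n's horizontal projection).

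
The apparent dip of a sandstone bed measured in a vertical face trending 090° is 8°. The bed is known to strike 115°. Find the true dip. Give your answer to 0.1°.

β = acute angle between strike 115° and section 090° = 25°.
tan(true dip) = tan 8° / sin 25° = 0.3325
true dip = arctan 0.3325 = 18.39°

18.4°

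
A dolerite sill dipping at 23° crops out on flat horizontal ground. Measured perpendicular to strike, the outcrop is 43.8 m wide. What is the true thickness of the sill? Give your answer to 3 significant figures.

True thickness t = w · sin(dip) = 43.8 × sin 23°
t = 43.8 × 0.3907 = 17.114 m

17.1 m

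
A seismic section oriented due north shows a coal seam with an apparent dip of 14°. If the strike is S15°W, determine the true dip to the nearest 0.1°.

β = acute angle between strike S15°W and section due north = 15°.
tan δ = tan α / sin β = tan 14° / sin 15° = 0.2493 / 0.2588 = 0.9633
true dip = arctan 0.9633 = 43.93°

43.9°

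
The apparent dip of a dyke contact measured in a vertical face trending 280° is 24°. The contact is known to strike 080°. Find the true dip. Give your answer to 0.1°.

The section is 20° from the strike.
tan(true dip) = tan 24° / sin 20° = 1.3018
δ = arctan(1.3018) = 52.47°

52.5°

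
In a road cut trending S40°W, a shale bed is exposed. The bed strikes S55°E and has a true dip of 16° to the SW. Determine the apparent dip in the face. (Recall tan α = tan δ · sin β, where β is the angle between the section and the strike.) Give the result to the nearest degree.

16°

Angle between strike (S55°E) and section (S40°W): β = 85°.
tan(apparent dip) = tan 16° · sin 85° = 0.2857
α = arctan(0.2857) = 15.94°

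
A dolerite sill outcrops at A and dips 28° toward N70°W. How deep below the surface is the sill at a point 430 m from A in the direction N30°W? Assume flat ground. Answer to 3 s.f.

175 m

The hole lies 40° from the dip direction, so the down-dip offset is 430 × cos 40° = 329.40 m.
Depth = down-dip offset × tan(dip) = 329.40 × tan 28° = 329.40 × 0.5317
Depth = 175.14 m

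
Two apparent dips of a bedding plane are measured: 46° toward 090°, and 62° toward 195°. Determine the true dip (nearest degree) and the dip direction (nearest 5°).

true dip 68°, dip direction 155°

Represent each trace as a vector plunging at its apparent dip toward its trend (east-north-up frame): v₁ = (0.695, 0.000, -0.719), v₂ = (-0.122, -0.453, -0.883).
Cross product v₁ × v₂ gives the pole to the plane: n ∝ (0.326, -0.701, 0.315).
Dip δ = arctan(|n_h|/n_z) = arctan(0.773/0.315) = 67.8°.
Dip direction = atan2(0.326, -0.701) = 155° (azimuth of n's horizontal projection).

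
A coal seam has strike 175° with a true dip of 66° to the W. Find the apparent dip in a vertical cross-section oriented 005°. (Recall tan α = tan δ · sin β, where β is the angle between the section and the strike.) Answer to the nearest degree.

The section lies 10° from the strike.
tan α = tan 66° × sin 10° = 2.2460 × 0.1736 = 0.3900
α = arctan(0.3900) = 21.31°

21°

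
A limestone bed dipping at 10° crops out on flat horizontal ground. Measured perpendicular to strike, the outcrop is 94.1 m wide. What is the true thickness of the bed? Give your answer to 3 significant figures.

True thickness t = w · sin(dip) = 94.1 × sin 10°
t = 94.1 × 0.1736 = 16.340 m

16.3 m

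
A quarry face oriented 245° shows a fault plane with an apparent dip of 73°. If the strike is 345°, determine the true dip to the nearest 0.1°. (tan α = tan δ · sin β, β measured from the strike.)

73.2°

β = acute angle between strike 345° and section 245° = 80°.
tan(true dip) = tan 73° / sin 80° = 3.3213
true dip = arctan 3.3213 = 73.24°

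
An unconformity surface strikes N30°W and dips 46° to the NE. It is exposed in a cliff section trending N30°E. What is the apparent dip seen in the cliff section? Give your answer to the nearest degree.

42°

The strike is N30°W and the section trends N30°E; the acute angle between them is β = 60°.
tan(apparent dip) = tan 46° · sin 60° = 0.8968
apparent dip = arctan 0.8968 = 41.89°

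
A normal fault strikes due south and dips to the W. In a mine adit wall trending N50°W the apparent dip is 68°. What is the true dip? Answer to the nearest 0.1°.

β = acute angle between strike due south and section N50°W = 50°.
tan(true dip) = tan 68° / sin 50° = 3.2310
true dip = arctan 3.2310 = 72.80°

72.8°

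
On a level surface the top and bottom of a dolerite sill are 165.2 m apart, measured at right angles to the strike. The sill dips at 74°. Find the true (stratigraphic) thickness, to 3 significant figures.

159 m

True thickness t = w · sin(dip) = 165.2 × sin 74°
t = 165.2 × 0.9613 = 158.800 m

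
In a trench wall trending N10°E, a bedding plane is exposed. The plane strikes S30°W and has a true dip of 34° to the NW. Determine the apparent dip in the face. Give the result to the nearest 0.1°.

Angle between strike (S30°W) and section (N10°E): β = 20°.
tan α = tan 34° × sin 20° = 0.6745 × 0.3420 = 0.2307
α = arctan(0.2307) = 12.99°

13.0°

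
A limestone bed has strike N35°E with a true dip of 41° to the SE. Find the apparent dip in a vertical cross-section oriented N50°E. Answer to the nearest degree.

Angle between strike (N35°E) and section (N50°E): β = 15°.
tan(apparent dip) = tan 41° · sin 15° = 0.2250
α = arctan(0.2250) = 12.68°

13°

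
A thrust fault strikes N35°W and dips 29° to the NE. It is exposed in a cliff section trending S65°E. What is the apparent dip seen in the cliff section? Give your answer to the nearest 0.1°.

15.5°

The section lies 30° from the strike.
tan(apparent dip) = tan 29° · sin 30° = 0.2772
α = arctan(0.2772) = 15.49°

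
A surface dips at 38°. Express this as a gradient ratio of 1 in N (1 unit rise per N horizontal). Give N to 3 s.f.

1 in 1.28

1 : N means tan θ = 1/N, so N = 1/tan 38° = 1/0.7813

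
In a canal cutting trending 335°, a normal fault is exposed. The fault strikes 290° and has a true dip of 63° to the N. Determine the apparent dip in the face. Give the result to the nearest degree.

54°

The section lies 45° from the strike.
tan(apparent dip) = tan 63° · sin 45° = 1.3878
apparent dip = arctan 1.3878 = 54.22°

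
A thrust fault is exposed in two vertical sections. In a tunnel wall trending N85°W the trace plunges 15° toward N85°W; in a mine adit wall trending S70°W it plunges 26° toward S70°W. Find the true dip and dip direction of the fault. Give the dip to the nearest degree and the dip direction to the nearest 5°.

true dip 33°, dip direction 210°

The two traces are lines in the plane: v₁ = (sin 275°·cos 15°, cos 275°·cos 15°, −sin 15°), v₂ = (sin 250°·cos 26°, cos 250°·cos 26°, −sin 26°).
Cross product v₁ × v₂ gives the pole to the plane: n ∝ (-0.116, -0.203, 0.367).
tan δ = √(n_x²+n_y²)/n_z = 0.234/0.367, so δ = 32.6°.
The horizontal component of n points toward azimuth atan2(n_x, n_y) = 210°, the dip direction.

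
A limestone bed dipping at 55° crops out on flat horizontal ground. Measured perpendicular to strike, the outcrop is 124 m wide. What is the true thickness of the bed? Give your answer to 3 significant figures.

102 m

True thickness t = w · sin(dip) = 124 × sin 55°
t = 124 × 0.8192 = 101.575 m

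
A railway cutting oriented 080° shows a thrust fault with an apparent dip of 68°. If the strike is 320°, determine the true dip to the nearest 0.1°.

β = acute angle between strike 320° and section 080° = 60°.
tan(true dip) = tan 68° / sin 60° = 2.8580
true dip = arctan 2.8580 = 70.72°

70.7°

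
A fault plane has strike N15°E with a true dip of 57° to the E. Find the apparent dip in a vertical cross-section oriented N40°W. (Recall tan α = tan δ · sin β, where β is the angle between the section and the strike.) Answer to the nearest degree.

52°

The section lies 55° from the strike.
tan α = tan 57° × sin 55° = 1.5399 × 0.8192 = 1.2614
apparent dip = arctan 1.2614 = 51.59°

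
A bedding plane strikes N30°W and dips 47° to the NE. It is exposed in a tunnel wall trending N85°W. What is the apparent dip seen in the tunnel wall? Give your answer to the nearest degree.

The strike is N30°W and the section trends N85°W; the acute angle between them is β = 55°.
tan(apparent dip) = tan 47° · sin 55° = 0.8784
apparent dip = arctan 0.8784 = 41.30°

41°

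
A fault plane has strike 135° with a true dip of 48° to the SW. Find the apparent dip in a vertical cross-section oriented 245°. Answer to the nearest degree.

46°

The section lies 70° from the strike.
tan α = tan 48° × sin 70° = 1.1106 × 0.9397 = 1.0436
α = arctan(1.0436) = 46.22°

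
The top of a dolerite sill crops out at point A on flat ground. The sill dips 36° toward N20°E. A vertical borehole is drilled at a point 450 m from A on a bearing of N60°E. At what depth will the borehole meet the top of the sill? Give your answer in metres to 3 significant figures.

The hole lies 40° from the dip direction, so the down-dip offset is 450 × cos 40° = 344.72 m.
Depth = down-dip offset × tan(dip) = 344.72 × tan 36° = 344.72 × 0.7265
Depth = 250.45 m

250 m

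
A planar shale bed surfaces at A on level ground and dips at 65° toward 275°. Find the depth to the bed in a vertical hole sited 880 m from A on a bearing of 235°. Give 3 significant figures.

The hole lies 40° from the dip direction, so the down-dip offset is 880 × cos 40° = 674.12 m.
Depth = down-dip offset × tan(dip) = 674.12 × tan 65° = 674.12 × 2.1445
Depth = 1445.65 m

1450 m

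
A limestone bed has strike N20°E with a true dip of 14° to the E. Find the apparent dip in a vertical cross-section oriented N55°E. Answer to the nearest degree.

8°

The section lies 35° from the strike.
tan α = tan 14° × sin 35° = 0.2493 × 0.5736 = 0.1430
apparent dip = arctan 0.1430 = 8.14°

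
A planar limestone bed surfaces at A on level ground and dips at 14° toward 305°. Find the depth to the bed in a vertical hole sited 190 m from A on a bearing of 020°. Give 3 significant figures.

12.3 m

The hole lies 75° from the dip direction, so the down-dip offset is 190 × cos 75° = 49.18 m.
Depth = down-dip offset × tan(dip) = 49.18 × tan 14° = 49.18 × 0.2493
Depth = 12.26 m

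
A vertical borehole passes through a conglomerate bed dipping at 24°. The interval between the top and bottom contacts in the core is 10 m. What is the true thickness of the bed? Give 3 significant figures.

9.14 m

True thickness t = h · cos(dip) = 10 × cos 24°
t = 10 × 0.9135 = 9.135 m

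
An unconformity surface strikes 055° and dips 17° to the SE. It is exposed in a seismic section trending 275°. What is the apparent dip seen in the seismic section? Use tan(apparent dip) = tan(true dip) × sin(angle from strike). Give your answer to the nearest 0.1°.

11.1°

The strike is 055° and the section trends 275°; the acute angle between them is β = 40°.
tan α = tan 17° × sin 40° = 0.3057 × 0.6428 = 0.1965
α = arctan(0.1965) = 11.12°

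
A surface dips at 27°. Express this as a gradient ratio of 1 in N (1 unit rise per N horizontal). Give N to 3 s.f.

1 in 1.96

1 : N means tan θ = 1/N, so N = 1/tan 27° = 1/0.5095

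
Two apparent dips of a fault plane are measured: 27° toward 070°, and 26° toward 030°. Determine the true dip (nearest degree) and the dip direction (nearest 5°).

true dip 28°, dip direction 055°

Represent each trace as a vector plunging at its apparent dip toward its trend (east-north-up frame): v₁ = (0.837, 0.305, -0.454), v₂ = (0.449, 0.778, -0.438).
Cross product v₁ × v₂ gives the pole to the plane: n ∝ (0.220, 0.163, 0.515).
Dip δ = arctan(|n_h|/n_z) = arctan(0.274/0.515) = 28.0°.
The horizontal component of n points toward azimuth atan2(n_x, n_y) = 53°, the dip direction.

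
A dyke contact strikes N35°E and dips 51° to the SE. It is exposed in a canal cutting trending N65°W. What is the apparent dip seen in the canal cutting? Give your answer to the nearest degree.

51°

Angle between strike (N35°E) and section (N65°W): β = 80°.
tan α = tan 51° × sin 80° = 1.2349 × 0.9848 = 1.2161
apparent dip = arctan 1.2161 = 50.57°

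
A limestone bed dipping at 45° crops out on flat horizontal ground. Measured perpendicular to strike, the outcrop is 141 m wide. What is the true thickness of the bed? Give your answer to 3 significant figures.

99.7 m

True thickness t = w · sin(dip) = 141 × sin 45°
t = 141 × 0.7071 = 99.702 m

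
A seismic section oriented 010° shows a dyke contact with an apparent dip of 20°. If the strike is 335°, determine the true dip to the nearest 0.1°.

32.4°

β = acute angle between strike 335° and section 010° = 35°.
tan δ = tan α / sin β = tan 20° / sin 35° = 0.3640 / 0.5736 = 0.6346
δ = arctan(0.6346) = 32.40°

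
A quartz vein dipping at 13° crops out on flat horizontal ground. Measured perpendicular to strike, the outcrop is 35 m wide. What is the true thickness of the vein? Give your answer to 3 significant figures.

7.87 m

True thickness t = w · sin(dip) = 35 × sin 13°
t = 35 × 0.2250 = 7.873 m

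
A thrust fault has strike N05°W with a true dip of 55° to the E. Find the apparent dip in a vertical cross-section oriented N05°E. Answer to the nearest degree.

Angle between strike (N05°W) and section (N05°E): β = 10°.
tan(apparent dip) = tan 55° · sin 10° = 0.2480
α = arctan(0.2480) = 13.93°

14°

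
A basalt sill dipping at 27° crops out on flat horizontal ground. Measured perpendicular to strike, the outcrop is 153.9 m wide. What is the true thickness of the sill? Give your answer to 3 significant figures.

True thickness t = w · sin(dip) = 153.9 × sin 27°
t = 153.9 × 0.4540 = 69.869 m

69.9 m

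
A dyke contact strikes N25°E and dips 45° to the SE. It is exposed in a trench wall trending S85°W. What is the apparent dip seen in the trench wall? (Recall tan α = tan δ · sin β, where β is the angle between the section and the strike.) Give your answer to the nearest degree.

The section lies 60° from the strike.
tan(apparent dip) = tan 45° · sin 60° = 0.8660
apparent dip = arctan 0.8660 = 40.89°

41°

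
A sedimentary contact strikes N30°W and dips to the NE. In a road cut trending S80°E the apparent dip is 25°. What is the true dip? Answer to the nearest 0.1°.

The section is 50° from the strike.
tan δ = tan α / sin β = tan 25° / sin 50° = 0.4663 / 0.7660 = 0.6087
δ = arctan(0.6087) = 31.33°

31.3°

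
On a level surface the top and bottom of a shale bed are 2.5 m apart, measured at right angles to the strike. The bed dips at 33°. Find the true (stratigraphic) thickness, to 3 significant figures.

True thickness t = w · sin(dip) = 2.5 × sin 33°
t = 2.5 × 0.5446 = 1.362 m

1.36 m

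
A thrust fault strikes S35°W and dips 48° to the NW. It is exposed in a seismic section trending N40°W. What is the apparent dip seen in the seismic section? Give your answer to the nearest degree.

The section lies 75° from the strike.
tan(apparent dip) = tan 48° · sin 75° = 1.0728
apparent dip = arctan 1.0728 = 47.01°

47°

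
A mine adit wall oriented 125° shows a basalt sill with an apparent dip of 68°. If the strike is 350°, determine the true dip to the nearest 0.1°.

74.1°

β = acute angle between strike 350° and section 125° = 45°.
tan(true dip) = tan 68° / sin 45° = 3.5003
true dip = arctan 3.5003 = 74.06°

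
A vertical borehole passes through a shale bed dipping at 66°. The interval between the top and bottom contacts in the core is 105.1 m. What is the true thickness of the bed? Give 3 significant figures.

42.7 m

True thickness t = h · cos(dip) = 105.1 × cos 66°
t = 105.1 × 0.4067 = 42.748 m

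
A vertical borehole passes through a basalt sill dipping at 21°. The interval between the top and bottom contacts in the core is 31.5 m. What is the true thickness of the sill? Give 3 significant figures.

29.4 m

True thickness t = h · cos(dip) = 31.5 × cos 21°
t = 31.5 × 0.9336 = 29.408 m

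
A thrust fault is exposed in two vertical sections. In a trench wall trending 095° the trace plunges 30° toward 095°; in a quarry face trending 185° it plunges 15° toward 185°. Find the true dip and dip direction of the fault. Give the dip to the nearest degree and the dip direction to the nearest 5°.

true dip 32°, dip direction 120°

Each apparent-dip line lies in the plane. As unit vectors (x east, y north, z up), v₁ plunges 30°→095° and v₂ plunges 15°→185°.
n = v₁ × v₂ = (0.462, -0.265, 0.837) (taken with n_z > 0).
tan δ = √(n_x²+n_y²)/n_z = 0.532/0.837, so δ = 32.5°.
The horizontal component of n points toward azimuth atan2(n_x, n_y) = 120°, the dip direction.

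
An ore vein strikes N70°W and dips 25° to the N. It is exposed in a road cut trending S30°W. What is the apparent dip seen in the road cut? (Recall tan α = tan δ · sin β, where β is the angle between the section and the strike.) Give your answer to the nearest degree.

Angle between strike (N70°W) and section (S30°W): β = 80°.
tan(apparent dip) = tan 25° · sin 80° = 0.4592
apparent dip = arctan 0.4592 = 24.67°

25°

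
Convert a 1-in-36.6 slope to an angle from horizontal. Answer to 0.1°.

tan θ = 1/36.6 = 0.0273
θ = arctan(0.0273) = 1.57°

1.6°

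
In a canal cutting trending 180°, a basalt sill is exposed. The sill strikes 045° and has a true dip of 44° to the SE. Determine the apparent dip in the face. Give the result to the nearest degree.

The section lies 45° from the strike.
tan α = tan 44° × sin 45° = 0.9657 × 0.7071 = 0.6828
α = arctan(0.6828) = 34.33°

34°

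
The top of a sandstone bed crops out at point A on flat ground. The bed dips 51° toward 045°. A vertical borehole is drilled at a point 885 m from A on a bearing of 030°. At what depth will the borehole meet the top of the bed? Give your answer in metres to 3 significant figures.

The hole lies 15° from the dip direction, so the down-dip offset is 885 × cos 15° = 854.84 m.
Depth = down-dip offset × tan(dip) = 854.84 × tan 51° = 854.84 × 1.2349
Depth = 1055.64 m

1060 m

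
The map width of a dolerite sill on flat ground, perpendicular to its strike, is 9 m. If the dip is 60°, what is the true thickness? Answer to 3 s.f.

7.79 m

True thickness t = w · sin(dip) = 9 × sin 60°
t = 9 × 0.8660 = 7.794 m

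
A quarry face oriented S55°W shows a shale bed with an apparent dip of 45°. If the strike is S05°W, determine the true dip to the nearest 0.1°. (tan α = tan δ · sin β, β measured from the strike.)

β = acute angle between strike S05°W and section S55°W = 50°.
tan(true dip) = tan 45° / sin 50° = 1.3054
δ = arctan(1.3054) = 52.55°

52.5°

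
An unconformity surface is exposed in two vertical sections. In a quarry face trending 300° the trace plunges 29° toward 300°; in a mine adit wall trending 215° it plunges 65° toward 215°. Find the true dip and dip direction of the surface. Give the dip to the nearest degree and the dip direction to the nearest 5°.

Represent each trace as a vector plunging at its apparent dip toward its trend (east-north-up frame): v₁ = (-0.757, 0.437, -0.485), v₂ = (-0.242, -0.346, -0.906).
The plane normal is n = v₁ × v₂ ∝ (-0.564, -0.569, 0.368).
Dip δ = arctan(|n_h|/n_z) = arctan(0.801/0.368) = 65.3°.
Dip direction = azimuth of (n_x, n_y) = atan2(-0.564, -0.569) = 225°.

true dip 65°, dip direction 225°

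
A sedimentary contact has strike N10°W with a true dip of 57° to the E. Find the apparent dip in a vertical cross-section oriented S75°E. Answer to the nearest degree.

Angle between strike (N10°W) and section (S75°E): β = 65°.
tan α = tan 57° × sin 65° = 1.5399 × 0.9063 = 1.3956
apparent dip = arctan 1.3956 = 54.38°

54°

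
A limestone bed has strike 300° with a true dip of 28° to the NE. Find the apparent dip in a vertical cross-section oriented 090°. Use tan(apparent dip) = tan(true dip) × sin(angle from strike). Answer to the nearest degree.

The strike is 300° and the section trends 090°; the acute angle between them is β = 30°.
tan α = tan 28° × sin 30° = 0.5317 × 0.5000 = 0.2659
α = arctan(0.2659) = 14.89°

15°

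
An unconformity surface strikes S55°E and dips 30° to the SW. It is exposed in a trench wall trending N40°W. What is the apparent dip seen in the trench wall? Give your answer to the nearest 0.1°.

8.5°

The strike is S55°E and the section trends N40°W; the acute angle between them is β = 15°.
tan α = tan 30° × sin 15° = 0.5774 × 0.2588 = 0.1494
α = arctan(0.1494) = 8.50°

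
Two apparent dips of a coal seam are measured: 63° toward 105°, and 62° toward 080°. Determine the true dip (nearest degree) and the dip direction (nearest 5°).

true dip 63°, dip direction 100°

Represent each trace as a vector plunging at its apparent dip toward its trend (east-north-up frame): v₁ = (0.439, -0.118, -0.891), v₂ = (0.462, 0.082, -0.883).
The plane normal is n = v₁ × v₂ ∝ (0.176, -0.025, 0.090).
True dip = arccos(n_z / |n|) = arccos(0.4513) = 63.2°.
Dip direction = azimuth of (n_x, n_y) = atan2(0.176, -0.025) = 98°.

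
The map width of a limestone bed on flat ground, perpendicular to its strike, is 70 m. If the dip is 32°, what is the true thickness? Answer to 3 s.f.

37.1 m

True thickness t = w · sin(dip) = 70 × sin 32°
t = 70 × 0.5299 = 37.094 m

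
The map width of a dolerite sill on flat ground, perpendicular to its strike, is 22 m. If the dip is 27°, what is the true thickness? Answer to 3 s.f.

True thickness t = w · sin(dip) = 22 × sin 27°
t = 22 × 0.4540 = 9.988 m

9.99 m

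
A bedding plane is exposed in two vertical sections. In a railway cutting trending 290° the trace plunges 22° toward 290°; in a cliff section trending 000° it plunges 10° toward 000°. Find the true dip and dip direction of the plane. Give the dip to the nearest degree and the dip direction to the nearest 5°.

true dip 22°, dip direction 295°

Represent each trace as a vector plunging at its apparent dip toward its trend (east-north-up frame): v₁ = (-0.871, 0.317, -0.375), v₂ = (0.000, 0.985, -0.174).
n = v₁ × v₂ = (-0.314, 0.151, 0.858) (taken with n_z > 0).
True dip = arccos(n_z / |n|) = arccos(0.9265) = 22.1°.
Dip direction = azimuth of (n_x, n_y) = atan2(-0.314, 0.151) = 296°.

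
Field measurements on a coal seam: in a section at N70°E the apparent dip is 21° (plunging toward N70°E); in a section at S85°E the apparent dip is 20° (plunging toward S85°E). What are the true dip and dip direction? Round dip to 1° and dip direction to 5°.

Each apparent-dip line lies in the plane. As unit vectors (x east, y north, z up), v₁ plunges 21°→N70°E and v₂ plunges 20°→S85°E.
n = v₁ × v₂ = (0.139, 0.035, 0.371) (taken with n_z > 0).
Dip δ = arctan(|n_h|/n_z) = arctan(0.143/0.371) = 21.1°.
The horizontal component of n points toward azimuth atan2(n_x, n_y) = 76°, the dip direction.

true dip 21°, dip direction 075°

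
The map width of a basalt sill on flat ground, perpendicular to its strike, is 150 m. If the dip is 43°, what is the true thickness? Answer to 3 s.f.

True thickness t = w · sin(dip) = 150 × sin 43°
t = 150 × 0.6820 = 102.300 m

102 m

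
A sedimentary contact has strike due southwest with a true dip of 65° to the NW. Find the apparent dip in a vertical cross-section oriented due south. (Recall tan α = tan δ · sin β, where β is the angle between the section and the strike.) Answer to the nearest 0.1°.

56.6°

Angle between strike (due southwest) and section (due south): β = 45°.
tan α = tan 65° × sin 45° = 2.1445 × 0.7071 = 1.5164
α = arctan(1.5164) = 56.60°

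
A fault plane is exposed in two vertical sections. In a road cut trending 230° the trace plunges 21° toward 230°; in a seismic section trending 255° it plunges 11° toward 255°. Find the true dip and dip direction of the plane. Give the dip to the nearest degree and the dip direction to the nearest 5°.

true dip 28°, dip direction 185°

The two traces are lines in the plane: v₁ = (sin 230°·cos 21°, cos 230°·cos 21°, −sin 21°), v₂ = (sin 255°·cos 11°, cos 255°·cos 11°, −sin 11°).
n = v₁ × v₂ = (-0.023, -0.203, 0.387) (taken with n_z > 0).
Dip δ = arctan(|n_h|/n_z) = arctan(0.205/0.387) = 27.9°.
Dip direction = atan2(-0.023, -0.203) = 187° (azimuth of n's horizontal projection).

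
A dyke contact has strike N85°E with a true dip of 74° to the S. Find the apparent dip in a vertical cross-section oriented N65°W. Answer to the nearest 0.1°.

The section lies 30° from the strike.
tan α = tan 74° × sin 30° = 3.4874 × 0.5000 = 1.7437
α = arctan(1.7437) = 60.17°

60.2°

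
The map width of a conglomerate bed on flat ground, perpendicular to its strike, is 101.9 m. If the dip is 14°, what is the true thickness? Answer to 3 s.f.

True thickness t = w · sin(dip) = 101.9 × sin 14°
t = 101.9 × 0.2419 = 24.652 m

24.7 m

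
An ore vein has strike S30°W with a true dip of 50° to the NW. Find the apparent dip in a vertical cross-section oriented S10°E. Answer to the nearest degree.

37°

The strike is S30°W and the section trends S10°E; the acute angle between them is β = 40°.
tan(apparent dip) = tan 50° · sin 40° = 0.7660
α = arctan(0.7660) = 37.45°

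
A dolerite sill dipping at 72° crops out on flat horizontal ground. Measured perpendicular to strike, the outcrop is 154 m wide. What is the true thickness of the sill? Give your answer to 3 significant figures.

146 m

True thickness t = w · sin(dip) = 154 × sin 72°
t = 154 × 0.9511 = 146.463 m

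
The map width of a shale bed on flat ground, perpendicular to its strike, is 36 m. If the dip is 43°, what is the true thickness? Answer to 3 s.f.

24.6 m

True thickness t = w · sin(dip) = 36 × sin 43°
t = 36 × 0.6820 = 24.552 m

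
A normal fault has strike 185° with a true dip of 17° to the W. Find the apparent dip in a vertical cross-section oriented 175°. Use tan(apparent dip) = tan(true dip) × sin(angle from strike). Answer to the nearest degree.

3°

Angle between strike (185°) and section (175°): β = 10°.
tan α = tan 17° × sin 10° = 0.3057 × 0.1736 = 0.0531
α = arctan(0.0531) = 3.04°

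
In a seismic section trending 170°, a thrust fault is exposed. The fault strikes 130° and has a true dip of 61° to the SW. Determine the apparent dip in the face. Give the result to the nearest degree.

The section lies 40° from the strike.
tan(apparent dip) = tan 61° · sin 40° = 1.1596
α = arctan(1.1596) = 49.23°

49°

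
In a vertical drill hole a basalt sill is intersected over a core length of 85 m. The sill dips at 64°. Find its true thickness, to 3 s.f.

True thickness t = h · cos(dip) = 85 × cos 64°
t = 85 × 0.4384 = 37.262 m

37.3 m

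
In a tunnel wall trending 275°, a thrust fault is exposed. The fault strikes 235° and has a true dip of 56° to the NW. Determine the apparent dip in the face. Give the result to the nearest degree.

44°

Angle between strike (235°) and section (275°): β = 40°.
tan α = tan 56° × sin 40° = 1.4826 × 0.6428 = 0.9530
apparent dip = arctan 0.9530 = 43.62°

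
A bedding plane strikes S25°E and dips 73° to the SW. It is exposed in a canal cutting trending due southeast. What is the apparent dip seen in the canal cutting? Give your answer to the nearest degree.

48°

The strike is S25°E and the section trends due southeast; the acute angle between them is β = 20°.
tan(apparent dip) = tan 73° · sin 20° = 1.1187
apparent dip = arctan 1.1187 = 48.21°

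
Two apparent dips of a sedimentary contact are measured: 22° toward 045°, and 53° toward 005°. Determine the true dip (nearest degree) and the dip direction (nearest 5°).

Represent each trace as a vector plunging at its apparent dip toward its trend (east-north-up frame): v₁ = (0.656, 0.656, -0.375), v₂ = (0.052, 0.600, -0.799).
Cross product v₁ × v₂ gives the pole to the plane: n ∝ (-0.299, 0.504, 0.359).
True dip = arccos(n_z / |n|) = arccos(0.5221) = 58.5°.
Dip direction = atan2(-0.299, 0.504) = 329° (azimuth of n's horizontal projection).

true dip 59°, dip direction 330°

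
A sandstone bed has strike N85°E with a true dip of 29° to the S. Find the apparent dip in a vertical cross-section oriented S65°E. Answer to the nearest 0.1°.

Angle between strike (N85°E) and section (S65°E): β = 30°.
tan α = tan 29° × sin 30° = 0.5543 × 0.5000 = 0.2772
α = arctan(0.2772) = 15.49°

15.5°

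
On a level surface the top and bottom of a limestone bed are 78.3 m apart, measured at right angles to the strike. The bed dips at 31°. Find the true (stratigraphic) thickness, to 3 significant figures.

True thickness t = w · sin(dip) = 78.3 × sin 31°
t = 78.3 × 0.5150 = 40.327 m

40.3 m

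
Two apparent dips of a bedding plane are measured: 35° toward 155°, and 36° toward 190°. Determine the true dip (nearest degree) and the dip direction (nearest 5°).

Represent each trace as a vector plunging at its apparent dip toward its trend (east-north-up frame): v₁ = (0.346, -0.742, -0.574), v₂ = (-0.140, -0.797, -0.588).
n = v₁ × v₂ = (0.021, -0.284, 0.380) (taken with n_z > 0).
True dip = arccos(n_z / |n|) = arccos(0.8003) = 36.8°.
Dip direction = atan2(0.021, -0.284) = 176° (azimuth of n's horizontal projection).

true dip 37°, dip direction 175°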